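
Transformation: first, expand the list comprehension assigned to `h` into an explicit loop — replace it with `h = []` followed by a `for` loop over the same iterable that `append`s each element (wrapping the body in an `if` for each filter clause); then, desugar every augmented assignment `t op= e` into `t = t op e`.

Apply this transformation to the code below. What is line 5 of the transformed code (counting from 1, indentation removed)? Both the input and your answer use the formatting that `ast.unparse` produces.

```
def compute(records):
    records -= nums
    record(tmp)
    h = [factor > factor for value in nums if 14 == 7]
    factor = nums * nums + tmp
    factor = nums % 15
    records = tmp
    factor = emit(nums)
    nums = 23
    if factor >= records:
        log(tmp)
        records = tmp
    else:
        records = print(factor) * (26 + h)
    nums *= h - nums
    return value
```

for value in nums:

Transformed code:
def compute(records):
    records = records - nums
    record(tmp)
    h = []
    for value in nums:
        if 14 == 7:
            h.append(factor > factor)
    factor = nums * nums + tmp
    factor = nums % 15
    records = tmp
    factor = emit(nums)
    nums = 23
    if factor >= records:
        log(tmp)
        records = tmp
    else:
        records = print(factor) * (26 + h)
    nums = nums * (h - nums)
    return value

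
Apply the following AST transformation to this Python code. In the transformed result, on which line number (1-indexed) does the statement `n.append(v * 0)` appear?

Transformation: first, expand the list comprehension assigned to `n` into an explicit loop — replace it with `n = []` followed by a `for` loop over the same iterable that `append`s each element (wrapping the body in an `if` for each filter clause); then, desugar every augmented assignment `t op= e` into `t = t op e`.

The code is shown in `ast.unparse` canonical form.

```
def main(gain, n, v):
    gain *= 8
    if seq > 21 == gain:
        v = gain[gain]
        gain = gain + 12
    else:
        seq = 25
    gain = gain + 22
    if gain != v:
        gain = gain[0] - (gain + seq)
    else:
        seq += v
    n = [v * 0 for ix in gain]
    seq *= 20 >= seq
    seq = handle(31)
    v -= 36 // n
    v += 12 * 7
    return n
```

15

Transformed code:
def main(gain, n, v):
    gain = gain * 8
    if seq > 21 == gain:
        v = gain[gain]
        gain = gain + 12
    else:
        seq = 25
    gain = gain + 22
    if gain != v:
        gain = gain[0] - (gain + seq)
    else:
        seq = seq + v
    n = []
    for ix in gain:
        n.append(v * 0)
    seq = seq * (20 >= seq)
    seq = handle(31)
    v = v - 36 // n
    v = v + 12 * 7
    return n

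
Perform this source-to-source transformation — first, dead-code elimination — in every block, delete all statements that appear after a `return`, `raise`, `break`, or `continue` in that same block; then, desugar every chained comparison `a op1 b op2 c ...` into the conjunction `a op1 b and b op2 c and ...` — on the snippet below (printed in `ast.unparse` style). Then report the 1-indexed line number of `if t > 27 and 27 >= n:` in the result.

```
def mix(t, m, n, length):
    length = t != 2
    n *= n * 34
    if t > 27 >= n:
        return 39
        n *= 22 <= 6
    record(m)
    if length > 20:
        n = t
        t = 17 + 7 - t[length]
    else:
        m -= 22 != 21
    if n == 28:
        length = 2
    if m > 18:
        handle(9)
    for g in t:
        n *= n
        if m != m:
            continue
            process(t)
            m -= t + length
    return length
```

4

Transformed code:
def mix(t, m, n, length):
    length = t != 2
    n *= n * 34
    if t > 27 and 27 >= n:
        return 39
    record(m)
    if length > 20:
        n = t
        t = 17 + 7 - t[length]
    else:
        m -= 22 != 21
    if n == 28:
        length = 2
    if m > 18:
        handle(9)
    for g in t:
        n *= n
        if m != m:
            continue
    return length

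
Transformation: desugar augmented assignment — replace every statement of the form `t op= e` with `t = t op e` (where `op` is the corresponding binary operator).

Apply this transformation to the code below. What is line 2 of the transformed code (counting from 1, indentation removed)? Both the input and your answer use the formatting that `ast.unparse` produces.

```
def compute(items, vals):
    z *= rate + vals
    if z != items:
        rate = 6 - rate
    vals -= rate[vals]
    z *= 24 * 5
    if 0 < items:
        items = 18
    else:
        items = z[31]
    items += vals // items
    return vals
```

Transformed code:
def compute(items, vals):
    z = z * (rate + vals)
    if z != items:
        rate = 6 - rate
    vals = vals - rate[vals]
    z = z * (24 * 5)
    if 0 < items:
        items = 18
    else:
        items = z[31]
    items = items + vals // items
    return vals

z = z * (rate + vals)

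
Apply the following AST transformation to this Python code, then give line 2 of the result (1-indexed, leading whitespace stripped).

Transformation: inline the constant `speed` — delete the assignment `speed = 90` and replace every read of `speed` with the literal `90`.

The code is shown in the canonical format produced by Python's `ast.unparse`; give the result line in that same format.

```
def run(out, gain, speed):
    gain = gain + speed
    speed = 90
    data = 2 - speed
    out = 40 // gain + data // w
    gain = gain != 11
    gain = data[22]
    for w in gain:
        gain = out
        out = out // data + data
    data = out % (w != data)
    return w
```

Transformed code:
def run(out, gain, speed):
    gain = gain + 90
    data = 2 - 90
    out = 40 // gain + data // w
    gain = gain != 11
    gain = data[22]
    for w in gain:
        gain = out
        out = out // data + data
    data = out % (w != data)
    return w

gain = gain + 90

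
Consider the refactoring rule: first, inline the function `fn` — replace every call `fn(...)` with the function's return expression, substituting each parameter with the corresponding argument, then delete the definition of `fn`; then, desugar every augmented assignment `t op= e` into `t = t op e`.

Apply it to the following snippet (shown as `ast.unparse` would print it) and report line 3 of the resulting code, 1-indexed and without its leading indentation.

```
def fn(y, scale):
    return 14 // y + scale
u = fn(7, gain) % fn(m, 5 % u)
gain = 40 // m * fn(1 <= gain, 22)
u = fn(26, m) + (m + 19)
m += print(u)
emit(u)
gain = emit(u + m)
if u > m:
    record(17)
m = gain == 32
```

u = 14 // 26 + m + (m + 19)

Transformed code:
u = (14 // 7 + gain) % (14 // m + 5 % u)
gain = 40 // m * (14 // (1 <= gain) + 22)
u = 14 // 26 + m + (m + 19)
m = m + print(u)
emit(u)
gain = emit(u + m)
if u > m:
    record(17)
m = gain == 32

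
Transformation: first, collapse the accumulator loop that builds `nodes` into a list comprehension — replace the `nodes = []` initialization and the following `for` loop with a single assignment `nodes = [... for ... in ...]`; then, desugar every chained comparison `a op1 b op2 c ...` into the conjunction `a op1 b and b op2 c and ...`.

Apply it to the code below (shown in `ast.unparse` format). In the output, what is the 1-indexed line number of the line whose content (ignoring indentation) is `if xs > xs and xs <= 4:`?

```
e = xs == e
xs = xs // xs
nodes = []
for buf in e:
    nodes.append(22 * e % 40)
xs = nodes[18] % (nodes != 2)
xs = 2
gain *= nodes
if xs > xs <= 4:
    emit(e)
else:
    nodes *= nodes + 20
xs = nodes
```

Transformed code:
e = xs == e
xs = xs // xs
nodes = [22 * e % 40 for buf in e]
xs = nodes[18] % (nodes != 2)
xs = 2
gain *= nodes
if xs > xs and xs <= 4:
    emit(e)
else:
    nodes *= nodes + 20
xs = nodes

7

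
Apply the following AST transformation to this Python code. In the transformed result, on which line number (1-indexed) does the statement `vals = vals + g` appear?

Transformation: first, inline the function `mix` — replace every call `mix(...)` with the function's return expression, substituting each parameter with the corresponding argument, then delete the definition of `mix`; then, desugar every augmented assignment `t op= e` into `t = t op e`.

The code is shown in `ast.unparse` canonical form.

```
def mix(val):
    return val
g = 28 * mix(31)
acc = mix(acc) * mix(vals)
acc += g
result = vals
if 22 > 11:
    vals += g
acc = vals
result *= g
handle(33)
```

6

Transformed code:
g = 28 * 31
acc = acc * vals
acc = acc + g
result = vals
if 22 > 11:
    vals = vals + g
acc = vals
result = result * g
handle(33)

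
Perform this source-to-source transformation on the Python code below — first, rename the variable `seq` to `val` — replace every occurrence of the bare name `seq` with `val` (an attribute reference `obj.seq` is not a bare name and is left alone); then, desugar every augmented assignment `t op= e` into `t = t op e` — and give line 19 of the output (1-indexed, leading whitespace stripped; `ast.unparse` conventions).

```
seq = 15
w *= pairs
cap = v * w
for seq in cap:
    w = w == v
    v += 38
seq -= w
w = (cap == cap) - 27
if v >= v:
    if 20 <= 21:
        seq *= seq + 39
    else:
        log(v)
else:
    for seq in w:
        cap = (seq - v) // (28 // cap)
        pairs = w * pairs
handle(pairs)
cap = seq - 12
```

cap = val - 12

Transformed code:
val = 15
w = w * pairs
cap = v * w
for val in cap:
    w = w == v
    v = v + 38
val = val - w
w = (cap == cap) - 27
if v >= v:
    if 20 <= 21:
        val = val * (val + 39)
    else:
        log(v)
else:
    for val in w:
        cap = (val - v) // (28 // cap)
        pairs = w * pairs
handle(pairs)
cap = val - 12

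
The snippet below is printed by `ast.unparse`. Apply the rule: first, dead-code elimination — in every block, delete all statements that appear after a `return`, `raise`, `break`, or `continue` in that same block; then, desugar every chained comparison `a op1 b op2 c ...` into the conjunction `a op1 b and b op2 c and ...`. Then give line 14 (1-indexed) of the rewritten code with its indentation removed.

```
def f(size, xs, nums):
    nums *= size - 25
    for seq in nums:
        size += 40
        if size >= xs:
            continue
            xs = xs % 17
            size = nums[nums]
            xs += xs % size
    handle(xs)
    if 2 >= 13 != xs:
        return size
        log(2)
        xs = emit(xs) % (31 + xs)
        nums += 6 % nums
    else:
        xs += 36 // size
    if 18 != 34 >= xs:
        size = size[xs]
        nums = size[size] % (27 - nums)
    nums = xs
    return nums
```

nums = size[size] % (27 - nums)

Transformed code:
def f(size, xs, nums):
    nums *= size - 25
    for seq in nums:
        size += 40
        if size >= xs:
            continue
    handle(xs)
    if 2 >= 13 and 13 != xs:
        return size
    else:
        xs += 36 // size
    if 18 != 34 and 34 >= xs:
        size = size[xs]
        nums = size[size] % (27 - nums)
    nums = xs
    return nums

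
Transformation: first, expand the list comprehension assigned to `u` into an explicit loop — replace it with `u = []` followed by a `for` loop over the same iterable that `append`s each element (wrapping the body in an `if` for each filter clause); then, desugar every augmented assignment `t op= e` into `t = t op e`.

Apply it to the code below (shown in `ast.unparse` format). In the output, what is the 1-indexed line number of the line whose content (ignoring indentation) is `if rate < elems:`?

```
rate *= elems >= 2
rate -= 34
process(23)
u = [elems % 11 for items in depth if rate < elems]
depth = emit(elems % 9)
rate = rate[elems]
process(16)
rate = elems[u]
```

6

Transformed code:
rate = rate * (elems >= 2)
rate = rate - 34
process(23)
u = []
for items in depth:
    if rate < elems:
        u.append(elems % 11)
depth = emit(elems % 9)
rate = rate[elems]
process(16)
rate = elems[u]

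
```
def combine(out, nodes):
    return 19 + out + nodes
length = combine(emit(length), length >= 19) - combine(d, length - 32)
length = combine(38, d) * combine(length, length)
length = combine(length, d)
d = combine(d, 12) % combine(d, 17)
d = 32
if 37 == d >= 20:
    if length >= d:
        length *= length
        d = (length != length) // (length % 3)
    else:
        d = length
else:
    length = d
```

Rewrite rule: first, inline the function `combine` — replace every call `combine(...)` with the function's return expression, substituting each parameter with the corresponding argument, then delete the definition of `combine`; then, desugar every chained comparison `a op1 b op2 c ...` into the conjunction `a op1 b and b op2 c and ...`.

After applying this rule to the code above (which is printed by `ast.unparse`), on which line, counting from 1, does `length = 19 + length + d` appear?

3

Transformed code:
length = 19 + emit(length) + (length >= 19) - (19 + d + (length - 32))
length = (19 + 38 + d) * (19 + length + length)
length = 19 + length + d
d = (19 + d + 12) % (19 + d + 17)
d = 32
if 37 == d and d >= 20:
    if length >= d:
        length *= length
        d = (length != length) // (length % 3)
    else:
        d = length
else:
    length = d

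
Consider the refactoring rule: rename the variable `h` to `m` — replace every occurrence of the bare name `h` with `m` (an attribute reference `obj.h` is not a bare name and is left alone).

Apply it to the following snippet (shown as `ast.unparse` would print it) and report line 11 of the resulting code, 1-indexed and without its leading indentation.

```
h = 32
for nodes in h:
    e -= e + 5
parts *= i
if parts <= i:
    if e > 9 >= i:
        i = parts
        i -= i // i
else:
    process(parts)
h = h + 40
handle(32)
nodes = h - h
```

m = m + 40

Transformed code:
m = 32
for nodes in m:
    e -= e + 5
parts *= i
if parts <= i:
    if e > 9 >= i:
        i = parts
        i -= i // i
else:
    process(parts)
m = m + 40
handle(32)
nodes = m - m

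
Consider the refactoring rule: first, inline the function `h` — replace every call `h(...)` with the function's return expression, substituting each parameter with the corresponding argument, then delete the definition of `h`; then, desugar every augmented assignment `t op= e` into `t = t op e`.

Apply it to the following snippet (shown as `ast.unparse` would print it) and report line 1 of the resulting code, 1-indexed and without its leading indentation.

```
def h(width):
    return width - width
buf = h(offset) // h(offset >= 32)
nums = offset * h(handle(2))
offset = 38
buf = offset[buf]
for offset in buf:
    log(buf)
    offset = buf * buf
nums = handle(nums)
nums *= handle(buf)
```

buf = (offset - offset) // ((offset >= 32) - (offset >= 32))

Transformed code:
buf = (offset - offset) // ((offset >= 32) - (offset >= 32))
nums = offset * (handle(2) - handle(2))
offset = 38
buf = offset[buf]
for offset in buf:
    log(buf)
    offset = buf * buf
nums = handle(nums)
nums = nums * handle(buf)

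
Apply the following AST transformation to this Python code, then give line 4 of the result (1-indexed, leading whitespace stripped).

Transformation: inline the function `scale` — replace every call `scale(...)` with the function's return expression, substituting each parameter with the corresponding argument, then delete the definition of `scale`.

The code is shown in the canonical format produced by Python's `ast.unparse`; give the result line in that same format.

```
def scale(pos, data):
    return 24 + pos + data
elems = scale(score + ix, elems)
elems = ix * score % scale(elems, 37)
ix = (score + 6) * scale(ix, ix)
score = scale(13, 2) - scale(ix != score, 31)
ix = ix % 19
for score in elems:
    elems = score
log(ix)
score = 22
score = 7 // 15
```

score = 24 + 13 + 2 - (24 + (ix != score) + 31)

Transformed code:
elems = 24 + (score + ix) + elems
elems = ix * score % (24 + elems + 37)
ix = (score + 6) * (24 + ix + ix)
score = 24 + 13 + 2 - (24 + (ix != score) + 31)
ix = ix % 19
for score in elems:
    elems = score
log(ix)
score = 22
score = 7 // 15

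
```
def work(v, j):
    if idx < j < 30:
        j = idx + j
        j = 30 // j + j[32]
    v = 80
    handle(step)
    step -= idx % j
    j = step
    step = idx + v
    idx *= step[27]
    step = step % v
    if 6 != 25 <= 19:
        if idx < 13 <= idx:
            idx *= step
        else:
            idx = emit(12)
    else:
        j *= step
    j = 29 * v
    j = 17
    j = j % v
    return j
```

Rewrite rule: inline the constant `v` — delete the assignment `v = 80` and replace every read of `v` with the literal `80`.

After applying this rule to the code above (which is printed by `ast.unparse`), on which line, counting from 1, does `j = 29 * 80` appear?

Transformed code:
def work(v, j):
    if idx < j < 30:
        j = idx + j
        j = 30 // j + j[32]
    handle(step)
    step -= idx % j
    j = step
    step = idx + 80
    idx *= step[27]
    step = step % 80
    if 6 != 25 <= 19:
        if idx < 13 <= idx:
            idx *= step
        else:
            idx = emit(12)
    else:
        j *= step
    j = 29 * 80
    j = 17
    j = j % 80
    return j

18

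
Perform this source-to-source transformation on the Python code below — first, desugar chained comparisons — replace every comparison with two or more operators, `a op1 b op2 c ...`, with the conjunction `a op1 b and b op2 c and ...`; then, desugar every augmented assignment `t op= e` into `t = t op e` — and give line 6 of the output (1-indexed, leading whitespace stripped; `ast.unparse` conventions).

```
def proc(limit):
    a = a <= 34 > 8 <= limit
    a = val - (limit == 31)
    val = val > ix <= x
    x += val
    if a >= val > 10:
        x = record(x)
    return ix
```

Transformed code:
def proc(limit):
    a = a <= 34 and 34 > 8 and (8 <= limit)
    a = val - (limit == 31)
    val = val > ix and ix <= x
    x = x + val
    if a >= val and val > 10:
        x = record(x)
    return ix

if a >= val and val > 10:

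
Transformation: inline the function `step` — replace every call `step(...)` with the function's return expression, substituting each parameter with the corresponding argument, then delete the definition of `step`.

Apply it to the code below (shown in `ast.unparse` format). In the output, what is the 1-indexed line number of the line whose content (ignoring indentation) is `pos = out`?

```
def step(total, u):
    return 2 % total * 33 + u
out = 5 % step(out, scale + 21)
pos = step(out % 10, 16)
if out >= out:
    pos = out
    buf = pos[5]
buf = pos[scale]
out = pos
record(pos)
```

Transformed code:
out = 5 % (2 % out * 33 + (scale + 21))
pos = 2 % (out % 10) * 33 + 16
if out >= out:
    pos = out
    buf = pos[5]
buf = pos[scale]
out = pos
record(pos)

4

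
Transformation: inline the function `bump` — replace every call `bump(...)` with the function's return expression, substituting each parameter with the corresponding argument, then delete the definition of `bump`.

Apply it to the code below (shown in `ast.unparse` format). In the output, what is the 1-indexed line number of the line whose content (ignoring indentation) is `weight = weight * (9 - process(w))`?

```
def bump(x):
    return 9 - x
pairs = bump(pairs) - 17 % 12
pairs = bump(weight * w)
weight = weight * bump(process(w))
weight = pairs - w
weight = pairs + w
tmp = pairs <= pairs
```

3

Transformed code:
pairs = 9 - pairs - 17 % 12
pairs = 9 - weight * w
weight = weight * (9 - process(w))
weight = pairs - w
weight = pairs + w
tmp = pairs <= pairs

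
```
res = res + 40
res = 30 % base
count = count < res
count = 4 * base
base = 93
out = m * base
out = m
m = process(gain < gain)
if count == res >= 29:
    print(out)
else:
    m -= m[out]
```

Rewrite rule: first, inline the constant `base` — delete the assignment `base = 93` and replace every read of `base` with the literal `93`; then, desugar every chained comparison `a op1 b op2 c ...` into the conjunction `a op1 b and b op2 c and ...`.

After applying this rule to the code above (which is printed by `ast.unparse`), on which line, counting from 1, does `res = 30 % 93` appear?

Transformed code:
res = res + 40
res = 30 % 93
count = count < res
count = 4 * 93
out = m * 93
out = m
m = process(gain < gain)
if count == res and res >= 29:
    print(out)
else:
    m -= m[out]

2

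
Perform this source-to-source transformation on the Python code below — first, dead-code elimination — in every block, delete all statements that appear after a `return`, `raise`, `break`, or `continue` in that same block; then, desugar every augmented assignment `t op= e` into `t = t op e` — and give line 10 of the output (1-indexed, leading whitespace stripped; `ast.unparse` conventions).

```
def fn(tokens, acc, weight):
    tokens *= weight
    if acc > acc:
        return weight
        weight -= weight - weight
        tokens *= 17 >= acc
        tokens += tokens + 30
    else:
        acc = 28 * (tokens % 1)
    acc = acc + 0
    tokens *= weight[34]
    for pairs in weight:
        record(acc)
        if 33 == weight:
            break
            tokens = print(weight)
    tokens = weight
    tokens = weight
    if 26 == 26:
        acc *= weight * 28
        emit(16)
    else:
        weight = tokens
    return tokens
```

Transformed code:
def fn(tokens, acc, weight):
    tokens = tokens * weight
    if acc > acc:
        return weight
    else:
        acc = 28 * (tokens % 1)
    acc = acc + 0
    tokens = tokens * weight[34]
    for pairs in weight:
        record(acc)
        if 33 == weight:
            break
    tokens = weight
    tokens = weight
    if 26 == 26:
        acc = acc * (weight * 28)
        emit(16)
    else:
        weight = tokens
    return tokens

record(acc)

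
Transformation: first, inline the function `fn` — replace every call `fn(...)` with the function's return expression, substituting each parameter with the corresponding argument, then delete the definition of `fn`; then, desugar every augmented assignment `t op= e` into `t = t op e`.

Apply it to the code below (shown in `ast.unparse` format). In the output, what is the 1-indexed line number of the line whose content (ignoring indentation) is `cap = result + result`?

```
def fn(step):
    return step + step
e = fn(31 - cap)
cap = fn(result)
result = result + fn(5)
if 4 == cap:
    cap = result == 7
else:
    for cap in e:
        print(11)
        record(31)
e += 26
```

Transformed code:
e = 31 - cap + (31 - cap)
cap = result + result
result = result + (5 + 5)
if 4 == cap:
    cap = result == 7
else:
    for cap in e:
        print(11)
        record(31)
e = e + 26

2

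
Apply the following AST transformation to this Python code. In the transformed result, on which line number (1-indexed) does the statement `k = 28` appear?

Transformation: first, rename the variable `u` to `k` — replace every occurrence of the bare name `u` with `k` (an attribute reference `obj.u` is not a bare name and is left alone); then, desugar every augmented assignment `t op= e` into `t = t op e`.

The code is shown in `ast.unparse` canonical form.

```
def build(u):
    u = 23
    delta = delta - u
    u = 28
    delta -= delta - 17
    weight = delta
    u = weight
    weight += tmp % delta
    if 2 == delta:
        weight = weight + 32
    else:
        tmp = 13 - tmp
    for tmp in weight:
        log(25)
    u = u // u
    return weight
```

4

Transformed code:
def build(k):
    k = 23
    delta = delta - k
    k = 28
    delta = delta - (delta - 17)
    weight = delta
    k = weight
    weight = weight + tmp % delta
    if 2 == delta:
        weight = weight + 32
    else:
        tmp = 13 - tmp
    for tmp in weight:
        log(25)
    k = k // k
    return weight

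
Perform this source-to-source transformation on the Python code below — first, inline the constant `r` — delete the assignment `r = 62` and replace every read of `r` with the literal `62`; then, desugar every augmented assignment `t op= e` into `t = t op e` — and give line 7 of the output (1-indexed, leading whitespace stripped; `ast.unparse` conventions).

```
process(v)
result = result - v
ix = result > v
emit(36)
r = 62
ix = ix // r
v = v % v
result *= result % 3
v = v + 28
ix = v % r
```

Transformed code:
process(v)
result = result - v
ix = result > v
emit(36)
ix = ix // 62
v = v % v
result = result * (result % 3)
v = v + 28
ix = v % 62

result = result * (result % 3)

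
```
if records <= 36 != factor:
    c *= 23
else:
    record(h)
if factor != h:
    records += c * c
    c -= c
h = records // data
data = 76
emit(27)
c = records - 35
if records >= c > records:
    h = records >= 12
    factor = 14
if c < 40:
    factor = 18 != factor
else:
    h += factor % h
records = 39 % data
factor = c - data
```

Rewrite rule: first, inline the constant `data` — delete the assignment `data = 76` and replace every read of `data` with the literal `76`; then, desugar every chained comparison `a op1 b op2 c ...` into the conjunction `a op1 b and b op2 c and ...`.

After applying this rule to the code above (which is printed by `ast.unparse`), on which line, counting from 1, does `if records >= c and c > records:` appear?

11

Transformed code:
if records <= 36 and 36 != factor:
    c *= 23
else:
    record(h)
if factor != h:
    records += c * c
    c -= c
h = records // 76
emit(27)
c = records - 35
if records >= c and c > records:
    h = records >= 12
    factor = 14
if c < 40:
    factor = 18 != factor
else:
    h += factor % h
records = 39 % 76
factor = c - 76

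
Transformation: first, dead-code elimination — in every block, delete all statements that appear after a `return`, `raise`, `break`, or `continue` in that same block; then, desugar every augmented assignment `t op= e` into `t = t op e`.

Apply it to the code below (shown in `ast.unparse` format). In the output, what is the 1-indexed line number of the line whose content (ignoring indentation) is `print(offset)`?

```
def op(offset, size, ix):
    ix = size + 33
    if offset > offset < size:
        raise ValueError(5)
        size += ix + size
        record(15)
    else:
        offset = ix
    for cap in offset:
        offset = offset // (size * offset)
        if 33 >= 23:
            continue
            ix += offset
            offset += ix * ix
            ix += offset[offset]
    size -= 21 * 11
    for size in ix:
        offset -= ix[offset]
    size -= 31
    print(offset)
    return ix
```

15

Transformed code:
def op(offset, size, ix):
    ix = size + 33
    if offset > offset < size:
        raise ValueError(5)
    else:
        offset = ix
    for cap in offset:
        offset = offset // (size * offset)
        if 33 >= 23:
            continue
    size = size - 21 * 11
    for size in ix:
        offset = offset - ix[offset]
    size = size - 31
    print(offset)
    return ix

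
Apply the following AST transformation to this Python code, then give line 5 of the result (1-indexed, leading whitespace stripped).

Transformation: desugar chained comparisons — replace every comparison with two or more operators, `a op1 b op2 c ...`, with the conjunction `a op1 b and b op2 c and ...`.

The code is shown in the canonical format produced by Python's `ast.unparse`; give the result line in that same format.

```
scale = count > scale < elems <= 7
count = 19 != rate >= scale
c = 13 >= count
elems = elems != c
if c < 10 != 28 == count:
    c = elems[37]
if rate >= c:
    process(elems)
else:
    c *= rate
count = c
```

Transformed code:
scale = count > scale and scale < elems and (elems <= 7)
count = 19 != rate and rate >= scale
c = 13 >= count
elems = elems != c
if c < 10 and 10 != 28 and (28 == count):
    c = elems[37]
if rate >= c:
    process(elems)
else:
    c *= rate
count = c

if c < 10 and 10 != 28 and (28 == count):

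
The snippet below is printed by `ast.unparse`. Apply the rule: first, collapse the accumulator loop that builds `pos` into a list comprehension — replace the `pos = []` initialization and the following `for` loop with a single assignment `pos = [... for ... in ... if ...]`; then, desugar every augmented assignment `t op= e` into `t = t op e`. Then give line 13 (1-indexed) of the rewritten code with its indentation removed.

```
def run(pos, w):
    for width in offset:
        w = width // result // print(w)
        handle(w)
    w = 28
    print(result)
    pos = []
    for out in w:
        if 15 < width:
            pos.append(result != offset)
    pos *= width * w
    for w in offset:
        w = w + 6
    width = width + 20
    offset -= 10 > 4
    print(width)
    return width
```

Transformed code:
def run(pos, w):
    for width in offset:
        w = width // result // print(w)
        handle(w)
    w = 28
    print(result)
    pos = [result != offset for out in w if 15 < width]
    pos = pos * (width * w)
    for w in offset:
        w = w + 6
    width = width + 20
    offset = offset - (10 > 4)
    print(width)
    return width

print(width)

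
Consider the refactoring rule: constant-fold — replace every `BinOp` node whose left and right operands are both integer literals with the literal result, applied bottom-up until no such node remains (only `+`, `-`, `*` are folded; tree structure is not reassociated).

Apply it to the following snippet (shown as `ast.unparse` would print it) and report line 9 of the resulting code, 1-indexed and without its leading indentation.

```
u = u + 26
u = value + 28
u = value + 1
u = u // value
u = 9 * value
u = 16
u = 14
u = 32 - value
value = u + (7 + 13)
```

Transformed code:
u = u + 26
u = value + 28
u = value + 1
u = u // value
u = 9 * value
u = 16
u = 14
u = 32 - value
value = u + 20

value = u + 20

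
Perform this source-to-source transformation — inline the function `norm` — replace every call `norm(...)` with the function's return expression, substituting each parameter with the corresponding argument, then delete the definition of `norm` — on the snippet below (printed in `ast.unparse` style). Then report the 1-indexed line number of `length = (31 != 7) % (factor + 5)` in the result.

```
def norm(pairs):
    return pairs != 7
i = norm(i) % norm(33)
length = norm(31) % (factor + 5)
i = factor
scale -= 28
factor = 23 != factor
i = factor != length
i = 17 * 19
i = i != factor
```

2

Transformed code:
i = (i != 7) % (33 != 7)
length = (31 != 7) % (factor + 5)
i = factor
scale -= 28
factor = 23 != factor
i = factor != length
i = 17 * 19
i = i != factor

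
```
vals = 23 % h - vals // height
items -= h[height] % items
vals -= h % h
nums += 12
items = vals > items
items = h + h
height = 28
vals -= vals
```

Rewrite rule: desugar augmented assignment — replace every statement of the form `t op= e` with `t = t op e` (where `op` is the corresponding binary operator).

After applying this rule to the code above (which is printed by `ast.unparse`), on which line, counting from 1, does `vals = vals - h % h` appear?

3

Transformed code:
vals = 23 % h - vals // height
items = items - h[height] % items
vals = vals - h % h
nums = nums + 12
items = vals > items
items = h + h
height = 28
vals = vals - vals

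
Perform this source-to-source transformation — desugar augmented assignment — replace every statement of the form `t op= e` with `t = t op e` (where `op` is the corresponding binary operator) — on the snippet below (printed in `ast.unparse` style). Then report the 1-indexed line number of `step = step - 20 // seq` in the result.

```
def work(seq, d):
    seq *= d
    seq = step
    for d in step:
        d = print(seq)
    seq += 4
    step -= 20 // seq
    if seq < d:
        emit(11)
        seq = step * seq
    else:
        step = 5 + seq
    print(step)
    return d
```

Transformed code:
def work(seq, d):
    seq = seq * d
    seq = step
    for d in step:
        d = print(seq)
    seq = seq + 4
    step = step - 20 // seq
    if seq < d:
        emit(11)
        seq = step * seq
    else:
        step = 5 + seq
    print(step)
    return d

7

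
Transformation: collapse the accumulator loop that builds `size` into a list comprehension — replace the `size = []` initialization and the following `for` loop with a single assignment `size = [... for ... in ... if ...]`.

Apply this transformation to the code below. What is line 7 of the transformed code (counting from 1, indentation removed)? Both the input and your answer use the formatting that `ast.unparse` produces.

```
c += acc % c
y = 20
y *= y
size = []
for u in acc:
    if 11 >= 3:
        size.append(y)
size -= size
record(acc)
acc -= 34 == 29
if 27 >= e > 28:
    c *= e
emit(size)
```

acc -= 34 == 29

Transformed code:
c += acc % c
y = 20
y *= y
size = [y for u in acc if 11 >= 3]
size -= size
record(acc)
acc -= 34 == 29
if 27 >= e > 28:
    c *= e
emit(size)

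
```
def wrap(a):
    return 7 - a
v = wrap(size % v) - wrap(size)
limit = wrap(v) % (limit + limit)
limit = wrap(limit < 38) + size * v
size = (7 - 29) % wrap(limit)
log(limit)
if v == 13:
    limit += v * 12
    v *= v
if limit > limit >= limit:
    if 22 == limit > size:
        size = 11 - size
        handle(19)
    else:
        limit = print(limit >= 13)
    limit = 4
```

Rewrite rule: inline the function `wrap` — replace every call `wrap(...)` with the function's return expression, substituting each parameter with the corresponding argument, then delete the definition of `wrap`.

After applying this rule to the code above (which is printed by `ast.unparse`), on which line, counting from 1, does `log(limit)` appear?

5

Transformed code:
v = 7 - size % v - (7 - size)
limit = (7 - v) % (limit + limit)
limit = 7 - (limit < 38) + size * v
size = (7 - 29) % (7 - limit)
log(limit)
if v == 13:
    limit += v * 12
    v *= v
if limit > limit >= limit:
    if 22 == limit > size:
        size = 11 - size
        handle(19)
    else:
        limit = print(limit >= 13)
    limit = 4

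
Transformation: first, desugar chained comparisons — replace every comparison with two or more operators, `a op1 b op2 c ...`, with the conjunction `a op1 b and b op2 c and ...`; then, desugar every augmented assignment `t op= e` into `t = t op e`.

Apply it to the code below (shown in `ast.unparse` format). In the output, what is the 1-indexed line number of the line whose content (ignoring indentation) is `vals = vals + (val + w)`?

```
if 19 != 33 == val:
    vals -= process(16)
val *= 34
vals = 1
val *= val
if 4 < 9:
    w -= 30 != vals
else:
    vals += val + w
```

9

Transformed code:
if 19 != 33 and 33 == val:
    vals = vals - process(16)
val = val * 34
vals = 1
val = val * val
if 4 < 9:
    w = w - (30 != vals)
else:
    vals = vals + (val + w)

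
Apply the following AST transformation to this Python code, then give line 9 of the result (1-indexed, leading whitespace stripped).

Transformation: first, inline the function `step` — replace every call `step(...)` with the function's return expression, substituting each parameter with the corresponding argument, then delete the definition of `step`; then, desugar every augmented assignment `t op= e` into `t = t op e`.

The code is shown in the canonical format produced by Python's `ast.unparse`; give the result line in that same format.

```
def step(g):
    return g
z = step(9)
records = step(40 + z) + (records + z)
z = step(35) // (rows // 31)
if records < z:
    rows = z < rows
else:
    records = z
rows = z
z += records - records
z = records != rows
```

z = z + (records - records)

Transformed code:
z = 9
records = 40 + z + (records + z)
z = 35 // (rows // 31)
if records < z:
    rows = z < rows
else:
    records = z
rows = z
z = z + (records - records)
z = records != rows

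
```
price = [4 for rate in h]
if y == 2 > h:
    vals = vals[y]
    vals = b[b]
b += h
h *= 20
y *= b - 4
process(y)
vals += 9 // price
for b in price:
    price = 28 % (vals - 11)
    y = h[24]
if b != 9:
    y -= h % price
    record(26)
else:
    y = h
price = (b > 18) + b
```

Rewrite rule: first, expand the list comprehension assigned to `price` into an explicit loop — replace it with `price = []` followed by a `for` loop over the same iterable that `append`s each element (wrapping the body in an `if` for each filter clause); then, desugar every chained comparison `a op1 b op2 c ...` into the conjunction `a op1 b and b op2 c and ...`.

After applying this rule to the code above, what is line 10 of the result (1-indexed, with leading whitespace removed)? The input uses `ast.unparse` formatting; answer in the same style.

process(y)

Transformed code:
price = []
for rate in h:
    price.append(4)
if y == 2 and 2 > h:
    vals = vals[y]
    vals = b[b]
b += h
h *= 20
y *= b - 4
process(y)
vals += 9 // price
for b in price:
    price = 28 % (vals - 11)
    y = h[24]
if b != 9:
    y -= h % price
    record(26)
else:
    y = h
price = (b > 18) + b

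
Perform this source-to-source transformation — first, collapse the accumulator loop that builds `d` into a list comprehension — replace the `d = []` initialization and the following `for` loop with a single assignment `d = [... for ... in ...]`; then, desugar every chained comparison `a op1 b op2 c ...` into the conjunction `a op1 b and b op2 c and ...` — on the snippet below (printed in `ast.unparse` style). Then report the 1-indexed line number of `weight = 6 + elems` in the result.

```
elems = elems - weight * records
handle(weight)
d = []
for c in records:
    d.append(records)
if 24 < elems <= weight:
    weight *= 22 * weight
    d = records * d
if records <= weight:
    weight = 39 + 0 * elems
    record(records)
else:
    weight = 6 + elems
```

11

Transformed code:
elems = elems - weight * records
handle(weight)
d = [records for c in records]
if 24 < elems and elems <= weight:
    weight *= 22 * weight
    d = records * d
if records <= weight:
    weight = 39 + 0 * elems
    record(records)
else:
    weight = 6 + elems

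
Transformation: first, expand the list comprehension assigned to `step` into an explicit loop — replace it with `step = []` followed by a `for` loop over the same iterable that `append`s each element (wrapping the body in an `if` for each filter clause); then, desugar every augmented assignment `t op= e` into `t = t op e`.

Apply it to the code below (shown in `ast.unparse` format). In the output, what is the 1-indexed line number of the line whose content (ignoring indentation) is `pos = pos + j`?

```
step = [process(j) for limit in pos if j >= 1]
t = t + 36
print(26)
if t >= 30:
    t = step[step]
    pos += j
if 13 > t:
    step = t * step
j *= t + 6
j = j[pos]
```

9

Transformed code:
step = []
for limit in pos:
    if j >= 1:
        step.append(process(j))
t = t + 36
print(26)
if t >= 30:
    t = step[step]
    pos = pos + j
if 13 > t:
    step = t * step
j = j * (t + 6)
j = j[pos]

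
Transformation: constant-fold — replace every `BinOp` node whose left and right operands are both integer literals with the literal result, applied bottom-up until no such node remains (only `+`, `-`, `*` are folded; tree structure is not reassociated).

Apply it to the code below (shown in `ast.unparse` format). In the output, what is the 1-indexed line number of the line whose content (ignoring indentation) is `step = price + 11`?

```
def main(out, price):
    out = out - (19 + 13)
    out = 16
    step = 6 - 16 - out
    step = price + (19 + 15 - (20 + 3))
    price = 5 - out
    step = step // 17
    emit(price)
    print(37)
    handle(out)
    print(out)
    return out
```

5

Transformed code:
def main(out, price):
    out = out - 32
    out = 16
    step = -10 - out
    step = price + 11
    price = 5 - out
    step = step // 17
    emit(price)
    print(37)
    handle(out)
    print(out)
    return out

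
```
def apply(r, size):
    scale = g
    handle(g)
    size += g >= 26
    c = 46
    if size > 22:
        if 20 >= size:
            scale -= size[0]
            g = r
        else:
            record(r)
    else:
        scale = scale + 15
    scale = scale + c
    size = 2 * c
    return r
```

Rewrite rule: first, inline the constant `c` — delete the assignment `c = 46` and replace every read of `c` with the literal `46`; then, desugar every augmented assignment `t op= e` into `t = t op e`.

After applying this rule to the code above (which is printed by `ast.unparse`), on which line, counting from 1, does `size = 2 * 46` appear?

14

Transformed code:
def apply(r, size):
    scale = g
    handle(g)
    size = size + (g >= 26)
    if size > 22:
        if 20 >= size:
            scale = scale - size[0]
            g = r
        else:
            record(r)
    else:
        scale = scale + 15
    scale = scale + 46
    size = 2 * 46
    return r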